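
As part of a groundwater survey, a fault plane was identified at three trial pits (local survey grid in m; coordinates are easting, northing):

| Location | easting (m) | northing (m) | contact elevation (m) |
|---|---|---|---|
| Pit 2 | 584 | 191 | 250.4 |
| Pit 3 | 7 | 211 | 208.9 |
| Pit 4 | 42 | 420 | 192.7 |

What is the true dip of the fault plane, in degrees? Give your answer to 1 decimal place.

6.4°

Let the plane be z = a·easting + b·northing + c.
Pit 3−Pit 2: −577a + 20b = −41.5;  Pit 4−Pit 2: −542a + 229b = −57.7.
Solving gives a = 0.06884, b = −0.08904.
Gradient magnitude |∇z| = √(a² + b²) = √(0.00474 + 0.00793) = 0.11255.
True dip = arctan(0.11255) = 6.4°, dipping toward NW (azimuth ≈ 322°).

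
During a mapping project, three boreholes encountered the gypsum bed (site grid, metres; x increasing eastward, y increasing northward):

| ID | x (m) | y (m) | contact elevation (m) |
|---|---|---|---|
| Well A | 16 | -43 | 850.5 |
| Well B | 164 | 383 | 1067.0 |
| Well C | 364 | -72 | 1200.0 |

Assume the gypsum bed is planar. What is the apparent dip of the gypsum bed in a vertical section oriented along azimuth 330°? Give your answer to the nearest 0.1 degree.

20.5°

Let the plane be z = a·x + b·y + c.
Well B−Well A: 148a + 426b = 216.5;  Well C−Well A: 348a − 29b = 349.5.
Solving gives a = 1.01721, b = 0.15482.
Unit vector along 330° is (sin 330°, cos 330°) = (-0.5000, 0.8660).
Slope in that direction = a·(-0.5000) + b·(0.8660) = −0.37453.
Apparent dip = arctan|0.37453| = 20.5° (true dip is 45.8°, so apparent ≤ true as expected).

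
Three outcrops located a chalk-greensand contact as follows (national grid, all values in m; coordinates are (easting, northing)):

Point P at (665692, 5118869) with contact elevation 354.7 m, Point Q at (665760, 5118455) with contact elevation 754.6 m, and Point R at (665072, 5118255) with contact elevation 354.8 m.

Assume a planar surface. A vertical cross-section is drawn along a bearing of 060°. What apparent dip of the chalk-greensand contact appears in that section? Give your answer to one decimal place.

Let the plane be z = a·E + b·N + c.
Point Q−Point P: 68a − 414b = 399.9;  Point R−Point P: −620a − 614b = 0.1.
Solving gives a = 0.82262, b = −0.83083.
Unit vector along 060° is (sin 60°, cos 60°) = (0.8660, 0.5000).
Slope in that direction = a·(0.8660) + b·(0.5000) = 0.29700.
Apparent dip = arctan|0.29700| = 16.5° (true dip is 49.5°, so apparent ≤ true as expected).

16.5°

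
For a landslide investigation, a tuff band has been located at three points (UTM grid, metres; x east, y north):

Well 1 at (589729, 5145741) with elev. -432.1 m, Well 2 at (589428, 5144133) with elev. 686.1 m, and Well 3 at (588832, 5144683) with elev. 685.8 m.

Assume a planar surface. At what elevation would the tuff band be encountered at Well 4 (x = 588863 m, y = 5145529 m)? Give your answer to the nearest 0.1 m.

167.1 m

Let the plane be z = a·x + b·y + c.
Well 2−Well 1: −301a − 1608b = 1118.2;  Well 3−Well 1: −897a − 1058b = 1117.9.
Solving gives a = −0.546772629, b = −0.593048158.
Then c = -432.1 − a·589729 − b·5145741 = 3373687.80.
At (588863, 5145529): z = −321974.2 − 3051546.5 + 3373687.80 = 167.1 m.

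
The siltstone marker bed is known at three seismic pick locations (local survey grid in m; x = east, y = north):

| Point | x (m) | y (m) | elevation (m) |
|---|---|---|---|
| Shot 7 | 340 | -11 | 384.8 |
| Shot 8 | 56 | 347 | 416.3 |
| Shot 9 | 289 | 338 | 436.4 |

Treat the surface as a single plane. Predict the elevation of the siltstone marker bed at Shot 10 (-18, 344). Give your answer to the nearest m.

409 m

Two edge vectors: Shot 7→Shot 8 = (-284, 358, 31.5), Shot 7→Shot 9 = (-51, 349, 51.6).
Normal n = (Shot 7→Shot 8) × (Shot 7→Shot 9) = (7479.3, 13047.9, -80858).
So ∂z/∂x = −n_x/n_z = 0.09250 and ∂z/∂y = −n_y/n_z = 0.16137.
Intercept c from Shot 7: 384.8 − 31.45 + 1.78 = 355.13.
At (-18, 344): z = −1.7 + 55.5 + 355.13 = 409.0 m.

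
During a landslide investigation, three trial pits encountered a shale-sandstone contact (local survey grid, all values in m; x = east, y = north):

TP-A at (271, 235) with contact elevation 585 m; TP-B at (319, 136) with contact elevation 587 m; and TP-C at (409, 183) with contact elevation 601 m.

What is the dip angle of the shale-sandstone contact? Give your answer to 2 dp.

Let the plane be z = a·x + b·y + c.
TP-B−TP-A: 48a − 99b = 2;  TP-C−TP-A: 138a − 52b = 16.
Solving gives a = 0.13255, b = 0.04406.
Gradient magnitude |∇z| = √(a² + b²) = √(0.01757 + 0.00194) = 0.13968.
True dip = arctan(0.13968) = 7.95°, dipping toward WSW (azimuth ≈ 252°).

7.95°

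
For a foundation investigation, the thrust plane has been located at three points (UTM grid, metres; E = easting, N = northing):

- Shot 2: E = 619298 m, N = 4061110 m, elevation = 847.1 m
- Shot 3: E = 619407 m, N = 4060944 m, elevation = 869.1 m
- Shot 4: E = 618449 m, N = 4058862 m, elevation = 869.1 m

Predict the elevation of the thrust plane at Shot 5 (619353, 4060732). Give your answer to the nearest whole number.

Two edge vectors: Shot 2→Shot 3 = (109, -166, 22), Shot 2→Shot 4 = (-849, -2248, 22).
Normal n = (Shot 2→Shot 3) × (Shot 2→Shot 4) = (45804, -21076, -385966).
So ∂z/∂E = −n_x/n_z = 0.11867367 and ∂z/∂N = −n_y/n_z = −0.05460585.
Intercept c from Shot 2: 847.1 − 73494.36 + 221760.35 = 149113.08.
At (619353, 4060732): z = 73500.9 − 221739.7 + 149113.08 = 874.3 m.

874 m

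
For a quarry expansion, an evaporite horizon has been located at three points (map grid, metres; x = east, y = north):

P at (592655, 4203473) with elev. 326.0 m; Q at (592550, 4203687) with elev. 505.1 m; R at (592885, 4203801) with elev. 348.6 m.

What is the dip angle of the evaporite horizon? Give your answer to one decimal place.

Let the plane be z = a·x + b·y + c.
Q−P: −105a + 214b = 179.1;  R−P: 230a + 328b = 22.6.
Solving gives a = −0.64437, b = 0.52075.
Gradient magnitude |∇z| = √(a² + b²) = √(0.41522 + 0.27118) = 0.82849.
True dip = arctan(0.82849) = 39.6°, dipping toward SE (azimuth ≈ 129°).

39.6°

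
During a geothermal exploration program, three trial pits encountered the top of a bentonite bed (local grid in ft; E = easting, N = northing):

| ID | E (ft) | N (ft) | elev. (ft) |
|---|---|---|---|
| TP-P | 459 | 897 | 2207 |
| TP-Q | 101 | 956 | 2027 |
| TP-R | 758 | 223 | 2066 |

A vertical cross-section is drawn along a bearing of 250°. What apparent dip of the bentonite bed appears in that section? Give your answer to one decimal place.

Let the plane be z = a·E + b·N + c.
TP-Q−TP-P: −358a + 59b = −180;  TP-R−TP-P: 299a − 674b = −141.
Solving gives a = 0.57965, b = 0.46634.
Unit vector along 250° is (sin 250°, cos 250°) = (-0.9397, -0.3420).
Slope in that direction = a·(-0.9397) + b·(-0.3420) = −0.70419.
Apparent dip = arctan|0.70419| = 35.2° (true dip is 36.6°, so apparent ≤ true as expected).

35.2°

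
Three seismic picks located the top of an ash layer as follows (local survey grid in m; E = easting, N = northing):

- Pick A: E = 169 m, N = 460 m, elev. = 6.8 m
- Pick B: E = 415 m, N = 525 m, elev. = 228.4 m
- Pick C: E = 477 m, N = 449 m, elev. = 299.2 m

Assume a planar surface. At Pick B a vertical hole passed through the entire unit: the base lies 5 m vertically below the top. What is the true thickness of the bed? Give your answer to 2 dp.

Let the plane be z = a·E + b·N + c.
Pick B−Pick A: 246a + 65b = 221.6;  Pick C−Pick A: 308a − 11b = 292.4.
Solving gives a = 0.94357, b = −0.16182.
|∇z| = √(a²+b²) = 0.95735, so dip δ = arctan(0.95735) = 43.75°.
True thickness = vertical thickness × cos δ = 5 × cos 43.75° = 3.61 m.

3.61 m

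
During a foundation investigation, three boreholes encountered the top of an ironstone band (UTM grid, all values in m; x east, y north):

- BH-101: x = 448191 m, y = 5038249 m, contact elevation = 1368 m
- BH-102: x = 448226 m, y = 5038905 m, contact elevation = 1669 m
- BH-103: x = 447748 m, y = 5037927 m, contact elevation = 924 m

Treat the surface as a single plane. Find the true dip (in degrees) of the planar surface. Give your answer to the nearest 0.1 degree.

39.1°

Let the plane be z = a·x + b·y + c.
BH-102−BH-101: 35a + 656b = 301;  BH-103−BH-101: −443a − 322b = −444.
Solving gives a = 0.69572, b = 0.42172.
Gradient magnitude |∇z| = √(a² + b²) = √(0.48403 + 0.17785) = 0.81356.
True dip = arctan(0.81356) = 39.1°, dipping toward WSW (azimuth ≈ 239°).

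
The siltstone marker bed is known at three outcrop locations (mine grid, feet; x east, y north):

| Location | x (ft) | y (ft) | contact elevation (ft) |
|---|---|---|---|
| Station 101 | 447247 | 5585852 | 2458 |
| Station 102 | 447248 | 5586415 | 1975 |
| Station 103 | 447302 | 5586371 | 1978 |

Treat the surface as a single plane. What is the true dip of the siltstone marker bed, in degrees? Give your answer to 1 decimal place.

47.0°

Let the plane be z = a·x + b·y + c.
Station 102−Station 101: 1a + 563b = −483;  Station 103−Station 101: 55a + 519b = −480.
Solving gives a = −0.64255, b = −0.85676.
Gradient magnitude |∇z| = √(a² + b²) = √(0.41287 + 0.73404) = 1.07094.
True dip = arctan(1.07094) = 47.0°, dipping toward NE (azimuth ≈ 037°).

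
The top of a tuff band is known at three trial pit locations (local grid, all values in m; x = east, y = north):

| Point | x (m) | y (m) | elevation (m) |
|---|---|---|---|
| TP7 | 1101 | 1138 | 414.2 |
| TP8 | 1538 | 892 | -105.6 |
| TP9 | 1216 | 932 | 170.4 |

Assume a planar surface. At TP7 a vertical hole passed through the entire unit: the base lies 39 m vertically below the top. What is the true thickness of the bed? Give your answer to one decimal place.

Two edge vectors: TP7→TP8 = (437, -246, -519.8), TP7→TP9 = (115, -206, -243.8).
Normal n = (TP7→TP8) × (TP7→TP9) = (-47104, 46763.6, -61732).
So ∂z/∂x = −n_x/n_z = −0.76304 and ∂z/∂y = −n_y/n_z = 0.75753.
|∇z| = √(a²+b²) = 1.07521, so dip δ = arctan(1.07521) = 47.08°.
True thickness = vertical thickness × cos δ = 39 × cos 47.08° = 26.6 m.

26.6 m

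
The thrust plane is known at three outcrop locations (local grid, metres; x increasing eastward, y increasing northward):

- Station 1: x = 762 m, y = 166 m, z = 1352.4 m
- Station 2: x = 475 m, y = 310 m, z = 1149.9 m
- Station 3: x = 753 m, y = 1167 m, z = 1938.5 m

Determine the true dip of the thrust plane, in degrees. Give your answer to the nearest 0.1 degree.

49.4°

Let the plane be z = a·x + b·y + c.
Station 2−Station 1: −287a + 144b = −202.5;  Station 3−Station 1: −9a + 1001b = 586.1.
Solving gives a = 1.00388, b = 0.59454.
Gradient magnitude |∇z| = √(a² + b²) = √(1.00778 + 0.35348) = 1.16673.
True dip = arctan(1.16673) = 49.4°, dipping toward WSW (azimuth ≈ 239°).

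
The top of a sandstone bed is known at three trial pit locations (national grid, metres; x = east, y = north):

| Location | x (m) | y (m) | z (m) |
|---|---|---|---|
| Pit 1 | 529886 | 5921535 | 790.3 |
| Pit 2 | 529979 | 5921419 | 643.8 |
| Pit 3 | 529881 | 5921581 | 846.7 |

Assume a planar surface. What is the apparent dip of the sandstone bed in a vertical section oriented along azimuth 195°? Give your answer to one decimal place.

49.4°

Let the plane be z = a·x + b·y + c.
Pit 2−Pit 1: 93a − 116b = −146.5;  Pit 3−Pit 1: −5a + 46b = 56.4.
Solving gives a = −0.05316, b = 1.22031.
Unit vector along 195° is (sin 195°, cos 195°) = (-0.2588, -0.9659).
Slope in that direction = a·(-0.2588) + b·(-0.9659) = −1.16497.
Apparent dip = arctan|1.16497| = 49.4° (true dip is 50.7°, so apparent ≤ true as expected).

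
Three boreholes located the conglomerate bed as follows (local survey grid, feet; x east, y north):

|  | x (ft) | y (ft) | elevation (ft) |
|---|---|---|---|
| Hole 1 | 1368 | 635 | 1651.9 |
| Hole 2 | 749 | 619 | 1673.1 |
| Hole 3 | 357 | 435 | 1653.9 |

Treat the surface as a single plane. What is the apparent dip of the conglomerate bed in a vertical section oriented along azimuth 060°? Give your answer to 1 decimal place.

3.4°

Two edge vectors: Hole 1→Hole 2 = (-619, -16, 21.2), Hole 1→Hole 3 = (-1011, -200, 2).
Normal n = (Hole 1→Hole 2) × (Hole 1→Hole 3) = (4208, -20195.2, 107624).
So ∂z/∂x = −n_x/n_z = −0.03910 and ∂z/∂y = −n_y/n_z = 0.18765.
Unit vector along 060° is (sin 60°, cos 60°) = (0.8660, 0.5000).
Slope in that direction = a·(0.8660) + b·(0.5000) = 0.05996.
Apparent dip = arctan|0.05996| = 3.4° (true dip is 10.9°, so apparent ≤ true as expected).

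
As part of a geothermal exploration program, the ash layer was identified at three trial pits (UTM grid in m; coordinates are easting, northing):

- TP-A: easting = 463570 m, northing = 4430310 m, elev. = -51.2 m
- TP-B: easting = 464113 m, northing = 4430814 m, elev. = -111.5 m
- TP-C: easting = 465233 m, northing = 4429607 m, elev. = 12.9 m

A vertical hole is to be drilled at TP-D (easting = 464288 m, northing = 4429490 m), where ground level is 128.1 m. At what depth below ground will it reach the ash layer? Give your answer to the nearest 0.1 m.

Two edge vectors: TP-A→TP-B = (543, 504, -60.3), TP-A→TP-C = (1663, -703, 64.1).
Normal n = (TP-A→TP-B) × (TP-A→TP-C) = (-10084.5, -135085.2, -1219881).
So ∂z/∂easting = −n_x/n_z = −0.008266790 and ∂z/∂northing = −n_y/n_z = −0.110736375.
Intercept c from TP-A: -51.2 + 3832.24 + 490596.47 = 494377.51.
At (464288, 4429490): z_contact = −3838.17 − 490505.67 + 494377.51 = 33.67 m.
Depth below ground = 128.1 − 33.67 = 94.4 m.

94.4 m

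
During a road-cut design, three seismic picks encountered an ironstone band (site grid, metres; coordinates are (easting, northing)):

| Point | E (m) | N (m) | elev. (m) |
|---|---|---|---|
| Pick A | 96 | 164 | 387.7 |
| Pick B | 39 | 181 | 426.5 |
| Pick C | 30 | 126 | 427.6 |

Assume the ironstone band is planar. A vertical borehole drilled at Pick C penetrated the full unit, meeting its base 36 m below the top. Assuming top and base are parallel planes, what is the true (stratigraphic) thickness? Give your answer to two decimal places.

Let the plane be z = a·E + b·N + c.
Pick B−Pick A: −57a + 17b = 38.8;  Pick C−Pick A: −66a − 38b = 39.9.
Solving gives a = −0.65471, b = 0.08714.
|∇z| = √(a²+b²) = 0.66049, so dip δ = arctan(0.66049) = 33.44°.
True thickness = vertical thickness × cos δ = 36 × cos 33.44° = 30.04 m.

30.04 m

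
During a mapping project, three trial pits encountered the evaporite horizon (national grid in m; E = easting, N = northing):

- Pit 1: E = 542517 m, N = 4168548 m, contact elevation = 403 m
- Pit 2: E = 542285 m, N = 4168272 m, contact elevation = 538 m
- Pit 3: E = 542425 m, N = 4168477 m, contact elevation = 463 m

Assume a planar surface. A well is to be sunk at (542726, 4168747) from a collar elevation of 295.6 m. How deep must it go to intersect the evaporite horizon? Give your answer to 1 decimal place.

22.6 m

Two edge vectors: Pit 1→Pit 2 = (-232, -276, 135), Pit 1→Pit 3 = (-92, -71, 60).
Normal n = (Pit 1→Pit 2) × (Pit 1→Pit 3) = (-6975, 1500, -8920).
So ∂z/∂E = −n_x/n_z = −0.781950673 and ∂z/∂N = −n_y/n_z = 0.168161435.
Intercept c from Pit 1: 403 + 424221.53 − 700989.01 = −276364.48.
At (542726, 4168747): z_contact = −424384.96 + 701022.48 − 276364.48 = 273.04 m.
Depth below ground = 295.6 − 273.04 = 22.6 m.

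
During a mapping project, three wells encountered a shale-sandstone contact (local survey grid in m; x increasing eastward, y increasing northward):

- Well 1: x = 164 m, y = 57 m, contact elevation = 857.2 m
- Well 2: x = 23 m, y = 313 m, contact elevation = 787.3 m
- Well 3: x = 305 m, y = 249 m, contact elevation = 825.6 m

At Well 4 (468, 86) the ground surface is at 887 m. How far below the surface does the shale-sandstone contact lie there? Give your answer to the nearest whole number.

Two edge vectors: Well 1→Well 2 = (-141, 256, -69.9), Well 1→Well 3 = (141, 192, -31.6).
Normal n = (Well 1→Well 2) × (Well 1→Well 3) = (5331.2, -14311.5, -63168).
So ∂z/∂x = −n_x/n_z = 0.08440 and ∂z/∂y = −n_y/n_z = −0.22656.
Intercept c from Well 1: 857.2 − 13.84 + 12.91 = 856.27.
At (468, 86): z_contact = 39.5 − 19.5 + 856.27 = 876.3 m.
Depth below ground = 887 − 876.3 = 11 m.

11 m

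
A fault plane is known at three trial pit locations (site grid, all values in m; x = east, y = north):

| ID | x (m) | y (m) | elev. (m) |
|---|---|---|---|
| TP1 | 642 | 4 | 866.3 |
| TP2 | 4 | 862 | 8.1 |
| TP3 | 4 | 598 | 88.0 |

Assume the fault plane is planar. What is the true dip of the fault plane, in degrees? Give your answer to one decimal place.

Let the plane be z = a·x + b·y + c.
TP2−TP1: −638a + 858b = −858.2;  TP3−TP1: −638a + 594b = −778.3.
Solving gives a = 0.93813, b = −0.30265.
Gradient magnitude |∇z| = √(a² + b²) = √(0.88008 + 0.09160) = 0.98574.
True dip = arctan(0.98574) = 44.6°, dipping toward WNW (azimuth ≈ 288°).

44.6°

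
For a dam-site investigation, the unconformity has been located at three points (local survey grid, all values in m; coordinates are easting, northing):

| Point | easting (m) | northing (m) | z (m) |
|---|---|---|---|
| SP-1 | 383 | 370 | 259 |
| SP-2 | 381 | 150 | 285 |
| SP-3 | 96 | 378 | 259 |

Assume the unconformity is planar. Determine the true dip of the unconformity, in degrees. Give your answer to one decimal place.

6.7°

Two edge vectors: SP-1→SP-2 = (-2, -220, 26), SP-1→SP-3 = (-287, 8, 0).
Normal n = (SP-1→SP-2) × (SP-1→SP-3) = (-208, -7462, -63156).
So ∂z/∂easting = −n_x/n_z = −0.00329 and ∂z/∂northing = −n_y/n_z = −0.11815.
Gradient magnitude |∇z| = √(a² + b²) = √(0.00001 + 0.01396) = 0.11820.
True dip = arctan(0.11820) = 6.7°, dipping toward N (azimuth ≈ 002°).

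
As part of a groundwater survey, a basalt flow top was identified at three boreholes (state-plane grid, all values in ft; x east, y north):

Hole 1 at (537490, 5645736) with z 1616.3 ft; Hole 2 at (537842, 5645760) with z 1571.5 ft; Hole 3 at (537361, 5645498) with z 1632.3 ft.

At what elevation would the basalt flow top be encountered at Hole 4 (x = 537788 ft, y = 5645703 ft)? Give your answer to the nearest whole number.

1578 ft

Let the plane be z = a·x + b·y + c.
Hole 2−Hole 1: 352a + 24b = −44.8;  Hole 3−Hole 1: −129a − 238b = 16.
Solving gives a = −0.12739712, b = 0.00182449.
Then c = 1616.3 − a·537490 − b·5645736 = 59790.38.
At (537788, 5645703): z = −68512.6 + 10300.5 + 59790.38 = 1578.3 ft.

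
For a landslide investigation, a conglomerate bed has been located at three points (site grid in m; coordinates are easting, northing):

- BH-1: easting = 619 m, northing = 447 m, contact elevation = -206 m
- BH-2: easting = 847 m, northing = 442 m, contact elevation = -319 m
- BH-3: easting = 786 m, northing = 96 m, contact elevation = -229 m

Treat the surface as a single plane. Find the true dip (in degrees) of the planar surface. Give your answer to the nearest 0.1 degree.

Let the plane be z = a·easting + b·northing + c.
BH-2−BH-1: 228a − 5b = −113;  BH-3−BH-1: 167a − 351b = −23.
Solving gives a = −0.49939, b = −0.17207.
Gradient magnitude |∇z| = √(a² + b²) = √(0.24939 + 0.02961) = 0.52820.
True dip = arctan(0.52820) = 27.8°, dipping toward ENE (azimuth ≈ 071°).

27.8°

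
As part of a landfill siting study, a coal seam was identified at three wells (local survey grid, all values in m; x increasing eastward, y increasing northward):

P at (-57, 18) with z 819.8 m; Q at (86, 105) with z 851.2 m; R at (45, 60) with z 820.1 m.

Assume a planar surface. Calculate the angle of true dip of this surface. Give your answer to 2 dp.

Two edge vectors: P→Q = (143, 87, 31.4), P→R = (102, 42, 0.3).
Normal n = (P→Q) × (P→R) = (-1292.7, 3159.9, -2868).
So ∂z/∂x = −n_x/n_z = −0.45073 and ∂z/∂y = −n_y/n_z = 1.10178.
Gradient magnitude |∇z| = √(a² + b²) = √(0.20316 + 1.21392) = 1.19041.
True dip = arctan(1.19041) = 49.97°, dipping toward SSE (azimuth ≈ 158°).

49.97°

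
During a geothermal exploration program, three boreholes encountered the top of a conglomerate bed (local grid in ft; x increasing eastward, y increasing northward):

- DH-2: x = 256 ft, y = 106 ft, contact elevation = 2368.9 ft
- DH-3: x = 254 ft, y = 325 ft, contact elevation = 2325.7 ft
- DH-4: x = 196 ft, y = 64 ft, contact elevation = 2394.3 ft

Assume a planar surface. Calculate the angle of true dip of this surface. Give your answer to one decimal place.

Let the plane be z = a·x + b·y + c.
DH-3−DH-2: −2a + 219b = −43.2;  DH-4−DH-2: −60a − 42b = 25.4.
Solving gives a = −0.28344, b = −0.19985.
Gradient magnitude |∇z| = √(a² + b²) = √(0.08034 + 0.03994) = 0.34681.
True dip = arctan(0.34681) = 19.1°, dipping toward NE (azimuth ≈ 055°).

19.1°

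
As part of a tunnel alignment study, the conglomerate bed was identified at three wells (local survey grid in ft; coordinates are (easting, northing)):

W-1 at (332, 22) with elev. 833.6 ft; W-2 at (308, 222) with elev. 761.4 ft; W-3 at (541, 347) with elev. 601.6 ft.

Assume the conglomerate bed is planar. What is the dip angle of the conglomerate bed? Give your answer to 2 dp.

Let the plane be z = a·E + b·N + c.
W-2−W-1: −24a + 200b = −72.2;  W-3−W-1: 209a + 325b = −232.
Solving gives a = −0.46240, b = −0.41649.
Gradient magnitude |∇z| = √(a² + b²) = √(0.21381 + 0.17346) = 0.62231.
True dip = arctan(0.62231) = 31.89°, dipping toward NE (azimuth ≈ 048°).

31.89°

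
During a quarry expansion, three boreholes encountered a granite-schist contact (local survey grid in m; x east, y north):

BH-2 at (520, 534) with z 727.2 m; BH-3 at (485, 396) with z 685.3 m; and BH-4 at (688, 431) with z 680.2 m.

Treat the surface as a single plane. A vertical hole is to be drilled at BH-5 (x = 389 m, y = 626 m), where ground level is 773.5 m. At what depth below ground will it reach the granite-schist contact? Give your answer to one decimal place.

5.9 m

Two edge vectors: BH-2→BH-3 = (-35, -138, -41.9), BH-2→BH-4 = (168, -103, -47).
Normal n = (BH-2→BH-3) × (BH-2→BH-4) = (2170.3, -8684.2, 26789).
So ∂z/∂x = −n_x/n_z = −0.08101 and ∂z/∂y = −n_y/n_z = 0.32417.
Intercept c from BH-2: 727.2 + 42.13 − 173.11 = 596.22.
At (389, 626): z_contact = −31.51 + 202.93 + 596.22 = 767.64 m.
Depth below ground = 773.5 − 767.64 = 5.9 m.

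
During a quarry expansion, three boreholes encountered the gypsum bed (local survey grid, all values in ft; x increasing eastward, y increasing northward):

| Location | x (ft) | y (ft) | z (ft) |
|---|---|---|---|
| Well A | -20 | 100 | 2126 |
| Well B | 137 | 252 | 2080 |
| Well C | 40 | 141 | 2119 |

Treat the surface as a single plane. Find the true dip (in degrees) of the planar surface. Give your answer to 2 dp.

Two edge vectors: Well A→Well B = (157, 152, -46), Well A→Well C = (60, 41, -7).
Normal n = (Well A→Well B) × (Well A→Well C) = (822, -1661, -2683).
So ∂z/∂x = −n_x/n_z = 0.30637 and ∂z/∂y = −n_y/n_z = −0.61908.
Gradient magnitude |∇z| = √(a² + b²) = √(0.09386 + 0.38326) = 0.69074.
True dip = arctan(0.69074) = 34.63°, dipping toward NNW (azimuth ≈ 334°).

34.63°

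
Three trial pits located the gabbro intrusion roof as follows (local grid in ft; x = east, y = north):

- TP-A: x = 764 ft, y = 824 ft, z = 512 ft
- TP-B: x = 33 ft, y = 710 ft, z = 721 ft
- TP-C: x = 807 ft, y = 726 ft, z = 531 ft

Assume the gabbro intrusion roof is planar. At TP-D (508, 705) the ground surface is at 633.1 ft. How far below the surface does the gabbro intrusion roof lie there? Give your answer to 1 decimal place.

Two edge vectors: TP-A→TP-B = (-731, -114, 209), TP-A→TP-C = (43, -98, 19).
Normal n = (TP-A→TP-B) × (TP-A→TP-C) = (18316, 22876, 76540).
So ∂z/∂x = −n_x/n_z = −0.23930 and ∂z/∂y = −n_y/n_z = −0.29888.
Intercept c from TP-A: 512 + 182.82 + 246.27 = 941.10.
At (508, 705): z_contact = −121.56 − 210.71 + 941.10 = 608.83 ft.
Depth below ground = 633.1 − 608.83 = 24.3 ft.

24.3 ft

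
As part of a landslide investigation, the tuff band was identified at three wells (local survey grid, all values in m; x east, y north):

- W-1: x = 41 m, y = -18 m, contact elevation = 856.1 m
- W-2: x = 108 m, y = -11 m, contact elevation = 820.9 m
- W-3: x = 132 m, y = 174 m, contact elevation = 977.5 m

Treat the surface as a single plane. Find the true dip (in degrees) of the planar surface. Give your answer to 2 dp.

48.15°

Let the plane be z = a·x + b·y + c.
W-2−W-1: 67a + 7b = −35.2;  W-3−W-1: 91a + 192b = 121.4.
Solving gives a = −0.62225, b = 0.92721.
Gradient magnitude |∇z| = √(a² + b²) = √(0.38719 + 0.85972) = 1.11665.
True dip = arctan(1.11665) = 48.15°, dipping toward SE (azimuth ≈ 146°).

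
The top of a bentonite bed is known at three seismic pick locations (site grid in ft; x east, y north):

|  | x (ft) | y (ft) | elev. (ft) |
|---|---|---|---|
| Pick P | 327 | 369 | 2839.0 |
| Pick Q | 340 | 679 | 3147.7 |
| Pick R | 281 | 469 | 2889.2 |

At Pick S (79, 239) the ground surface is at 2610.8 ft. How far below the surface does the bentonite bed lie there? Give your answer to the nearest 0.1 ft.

139.9 ft

Let the plane be z = a·x + b·y + c.
Pick Q−Pick P: 13a + 310b = 308.7;  Pick R−Pick P: −46a + 100b = 50.2.
Solving gives a = 0.98380, b = 0.95455.
Then c = 2839 − a·327 − b·369 = 2165.07.
At (79, 239): z_contact = 77.72 + 228.14 + 2165.07 = 2470.92 ft.
Depth below ground = 2610.8 − 2470.92 = 139.9 ft.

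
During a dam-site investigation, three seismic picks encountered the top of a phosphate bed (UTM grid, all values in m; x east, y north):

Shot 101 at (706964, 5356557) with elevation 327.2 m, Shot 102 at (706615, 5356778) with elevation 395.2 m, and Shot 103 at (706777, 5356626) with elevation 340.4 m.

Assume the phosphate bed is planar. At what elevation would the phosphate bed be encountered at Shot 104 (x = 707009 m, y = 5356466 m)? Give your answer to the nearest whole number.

Let the plane be z = a·x + b·y + c.
Shot 102−Shot 101: −349a + 221b = 68;  Shot 103−Shot 101: −187a + 69b = 13.2.
Solving gives a = 0.10291082, b = 0.47020758.
Then c = 327.2 − a·706964 − b·5356557 = −2591120.77.
At (707009, 5356466): z = 72758.9 + 2518650.9 − 2591120.77 = 289.0 m.

289 m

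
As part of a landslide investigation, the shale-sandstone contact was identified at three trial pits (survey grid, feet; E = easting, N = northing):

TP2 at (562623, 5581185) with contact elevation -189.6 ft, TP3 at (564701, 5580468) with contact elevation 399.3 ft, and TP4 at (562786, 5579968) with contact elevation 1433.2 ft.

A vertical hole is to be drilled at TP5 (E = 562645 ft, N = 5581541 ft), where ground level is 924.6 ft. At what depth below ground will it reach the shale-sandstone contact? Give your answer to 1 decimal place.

1601.8 ft

Two edge vectors: TP2→TP3 = (2078, -717, 588.9), TP2→TP4 = (163, -1217, 1622.8).
Normal n = (TP2→TP3) × (TP2→TP4) = (-446856.3, -3276187.7, -2412055).
So ∂z/∂E = −n_x/n_z = −0.185259582 and ∂z/∂N = −n_y/n_z = −1.358255803.
Intercept c from TP2: -189.6 + 104231.30 + 7580676.91 = 7684718.61.
At (562645, 5581541): z_contact = −104235.38 − 7581160.45 + 7684718.61 = -677.21 ft.
Depth below ground = 924.6 − (-677.21) = 1601.8 ft.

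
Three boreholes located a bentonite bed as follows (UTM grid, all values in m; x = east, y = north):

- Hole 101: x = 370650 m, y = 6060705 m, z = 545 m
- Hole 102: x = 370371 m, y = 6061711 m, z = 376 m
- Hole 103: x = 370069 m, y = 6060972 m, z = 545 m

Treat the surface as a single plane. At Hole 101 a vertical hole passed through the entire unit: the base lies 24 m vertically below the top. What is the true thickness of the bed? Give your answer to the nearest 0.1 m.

Two edge vectors: Hole 101→Hole 102 = (-279, 1006, -169), Hole 101→Hole 103 = (-581, 267, 0).
Normal n = (Hole 101→Hole 102) × (Hole 101→Hole 103) = (45123, 98189, 509993).
So ∂z/∂x = −n_x/n_z = −0.08848 and ∂z/∂y = −n_y/n_z = −0.19253.
|∇z| = √(a²+b²) = 0.21189, so dip δ = arctan(0.21189) = 11.96°.
True thickness = vertical thickness × cos δ = 24 × cos 11.96° = 23.5 m.

23.5 m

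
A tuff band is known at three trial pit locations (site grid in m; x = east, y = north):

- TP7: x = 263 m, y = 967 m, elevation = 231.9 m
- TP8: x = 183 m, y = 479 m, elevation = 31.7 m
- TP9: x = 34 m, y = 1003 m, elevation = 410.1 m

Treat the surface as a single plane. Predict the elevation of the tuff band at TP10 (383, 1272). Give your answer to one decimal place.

308.3 m

Two edge vectors: TP7→TP8 = (-80, -488, -200.2), TP7→TP9 = (-229, 36, 178.2).
Normal n = (TP7→TP8) × (TP7→TP9) = (-79754.4, 60101.8, -114632).
So ∂z/∂x = −n_x/n_z = −0.695743 and ∂z/∂y = −n_y/n_z = 0.524302.
Intercept c from TP7: 231.9 + 182.98 − 507.00 = −92.12.
At (383, 1272): z = −266.5 + 666.9 − 92.12 = 308.3 m.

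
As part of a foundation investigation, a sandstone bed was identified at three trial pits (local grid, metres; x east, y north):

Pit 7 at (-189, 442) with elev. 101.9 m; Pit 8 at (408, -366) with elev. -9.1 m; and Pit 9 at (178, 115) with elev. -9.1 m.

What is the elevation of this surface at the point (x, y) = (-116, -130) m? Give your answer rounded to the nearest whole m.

Two edge vectors: Pit 7→Pit 8 = (597, -808, -111), Pit 7→Pit 9 = (367, -327, -111).
Normal n = (Pit 7→Pit 8) × (Pit 7→Pit 9) = (53391, 25530, 101317).
So ∂z/∂x = −n_x/n_z = −0.52697 and ∂z/∂y = −n_y/n_z = −0.25198.
Intercept c from Pit 7: 101.9 − 99.60 + 111.38 = 113.68.
At (-116, -130): z = 61.1 + 32.8 + 113.68 = 207.6 m.

208 m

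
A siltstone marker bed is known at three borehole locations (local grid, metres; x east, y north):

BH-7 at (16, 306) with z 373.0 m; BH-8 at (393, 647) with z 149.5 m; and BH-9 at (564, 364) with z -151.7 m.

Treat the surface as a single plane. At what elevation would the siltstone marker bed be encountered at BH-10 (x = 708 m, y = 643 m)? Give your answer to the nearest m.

-169 m

Let the plane be z = a·x + b·y + c.
BH-8−BH-7: 377a + 341b = −223.5;  BH-9−BH-7: 548a + 58b = −524.7.
Solving gives a = −1.00580, b = 0.45656.
Then c = 373 − a·16 − b·306 = 249.38.
At (708, 643): z = −712.1 + 293.6 + 249.38 = -169.2 m.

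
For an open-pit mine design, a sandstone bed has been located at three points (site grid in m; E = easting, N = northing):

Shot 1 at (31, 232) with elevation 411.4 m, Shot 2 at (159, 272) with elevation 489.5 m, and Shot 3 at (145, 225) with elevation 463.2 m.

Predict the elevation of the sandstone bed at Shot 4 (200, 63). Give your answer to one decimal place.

422.1 m

Let the plane be z = a·E + b·N + c.
Shot 2−Shot 1: 128a + 40b = 78.1;  Shot 3−Shot 1: 114a − 7b = 51.8.
Solving gives a = 0.47997, b = 0.41661.
Then c = 411.4 − a·31 − b·232 = 299.87.
At (200, 63): z = 96.0 + 26.2 + 299.87 = 422.1 m.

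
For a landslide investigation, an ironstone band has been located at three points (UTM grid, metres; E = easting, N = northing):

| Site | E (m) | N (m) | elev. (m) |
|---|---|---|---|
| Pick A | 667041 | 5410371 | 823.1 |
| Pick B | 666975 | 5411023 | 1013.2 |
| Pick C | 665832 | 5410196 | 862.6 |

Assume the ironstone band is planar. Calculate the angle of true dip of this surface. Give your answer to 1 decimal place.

16.4°

Let the plane be z = a·E + b·N + c.
Pick B−Pick A: −66a + 652b = 190.1;  Pick C−Pick A: −1209a − 175b = 39.5.
Solving gives a = −0.07379, b = 0.28409.
Gradient magnitude |∇z| = √(a² + b²) = √(0.00545 + 0.08071) = 0.29352.
True dip = arctan(0.29352) = 16.4°, dipping toward SSE (azimuth ≈ 165°).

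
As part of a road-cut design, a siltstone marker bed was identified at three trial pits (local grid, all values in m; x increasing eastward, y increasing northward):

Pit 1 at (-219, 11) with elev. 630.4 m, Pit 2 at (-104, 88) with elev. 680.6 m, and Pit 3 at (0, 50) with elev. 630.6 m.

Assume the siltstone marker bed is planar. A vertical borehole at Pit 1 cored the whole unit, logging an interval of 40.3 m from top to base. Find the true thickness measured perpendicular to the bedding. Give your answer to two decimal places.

Two edge vectors: Pit 1→Pit 2 = (115, 77, 50.2), Pit 1→Pit 3 = (219, 39, 0.2).
Normal n = (Pit 1→Pit 2) × (Pit 1→Pit 3) = (-1942.4, 10970.8, -12378).
So ∂z/∂x = −n_x/n_z = −0.15692 and ∂z/∂y = −n_y/n_z = 0.88631.
|∇z| = √(a²+b²) = 0.90010, so dip δ = arctan(0.90010) = 41.99°.
True thickness = vertical thickness × cos δ = 40.3 × cos 41.99° = 29.95 m.

29.95 m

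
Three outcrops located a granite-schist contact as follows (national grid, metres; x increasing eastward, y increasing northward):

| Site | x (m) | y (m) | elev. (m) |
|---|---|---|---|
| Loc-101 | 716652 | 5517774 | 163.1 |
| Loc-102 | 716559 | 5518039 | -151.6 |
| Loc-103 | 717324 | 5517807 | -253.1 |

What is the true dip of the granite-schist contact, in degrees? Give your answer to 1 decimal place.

Let the plane be z = a·x + b·y + c.
Loc-102−Loc-101: −93a + 265b = −314.7;  Loc-103−Loc-101: 672a + 33b = −416.2.
Solving gives a = −0.55152, b = −1.38110.
Gradient magnitude |∇z| = √(a² + b²) = √(0.30418 + 1.90744) = 1.48715.
True dip = arctan(1.48715) = 56.1°, dipping toward NNE (azimuth ≈ 022°).

56.1°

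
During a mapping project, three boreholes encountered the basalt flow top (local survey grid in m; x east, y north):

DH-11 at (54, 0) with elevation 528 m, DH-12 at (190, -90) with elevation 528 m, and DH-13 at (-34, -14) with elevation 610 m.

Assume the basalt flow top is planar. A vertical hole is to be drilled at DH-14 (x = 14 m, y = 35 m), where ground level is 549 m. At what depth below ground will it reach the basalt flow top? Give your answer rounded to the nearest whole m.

Two edge vectors: DH-11→DH-12 = (136, -90, 0), DH-11→DH-13 = (-88, -14, 82).
Normal n = (DH-11→DH-12) × (DH-11→DH-13) = (-7380, -11152, -9824).
So ∂z/∂x = −n_x/n_z = −0.75122 and ∂z/∂y = −n_y/n_z = −1.13518.
Intercept c from DH-11: 528 + 40.57 + 0.00 = 568.57.
At (14, 35): z_contact = −10.5 − 39.7 + 568.57 = 518.3 m.
Depth below ground = 549 − 518.3 = 31 m.

31 m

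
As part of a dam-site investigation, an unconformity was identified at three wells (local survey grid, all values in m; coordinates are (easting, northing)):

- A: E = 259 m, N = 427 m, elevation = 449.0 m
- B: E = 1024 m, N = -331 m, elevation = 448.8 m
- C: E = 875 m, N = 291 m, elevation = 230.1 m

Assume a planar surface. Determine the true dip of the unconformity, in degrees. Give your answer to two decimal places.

33.00°

Let the plane be z = a·E + b·N + c.
B−A: 765a − 758b = −0.2;  C−A: 616a − 136b = −218.9.
Solving gives a = −0.45716, b = −0.46112.
Gradient magnitude |∇z| = √(a² + b²) = √(0.20900 + 0.21263) = 0.64933.
True dip = arctan(0.64933) = 33.00°, dipping toward NE (azimuth ≈ 045°).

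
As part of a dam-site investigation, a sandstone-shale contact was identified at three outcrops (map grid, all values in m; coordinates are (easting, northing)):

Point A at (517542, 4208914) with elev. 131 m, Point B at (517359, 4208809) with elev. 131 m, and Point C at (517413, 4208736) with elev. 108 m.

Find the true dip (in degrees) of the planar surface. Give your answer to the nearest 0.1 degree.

14.3°

Two edge vectors: Point A→Point B = (-183, -105, 0), Point A→Point C = (-129, -178, -23).
Normal n = (Point A→Point B) × (Point A→Point C) = (2415, -4209, 19029).
So ∂z/∂E = −n_x/n_z = −0.12691 and ∂z/∂N = −n_y/n_z = 0.22119.
Gradient magnitude |∇z| = √(a² + b²) = √(0.01611 + 0.04892) = 0.25501.
True dip = arctan(0.25501) = 14.3°, dipping toward SSE (azimuth ≈ 150°).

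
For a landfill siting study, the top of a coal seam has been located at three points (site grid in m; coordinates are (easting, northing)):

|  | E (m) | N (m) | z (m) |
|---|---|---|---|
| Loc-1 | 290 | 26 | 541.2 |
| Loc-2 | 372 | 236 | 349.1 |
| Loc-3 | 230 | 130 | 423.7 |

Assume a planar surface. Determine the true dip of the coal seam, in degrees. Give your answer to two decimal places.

45.73°

Two edge vectors: Loc-1→Loc-2 = (82, 210, -192.1), Loc-1→Loc-3 = (-60, 104, -117.5).
Normal n = (Loc-1→Loc-2) × (Loc-1→Loc-3) = (-4696.6, 21161, 21128).
So ∂z/∂E = −n_x/n_z = 0.22229 and ∂z/∂N = −n_y/n_z = −1.00156.
Gradient magnitude |∇z| = √(a² + b²) = √(0.04941 + 1.00313) = 1.02593.
True dip = arctan(1.02593) = 45.73°, dipping toward NNW (azimuth ≈ 347°).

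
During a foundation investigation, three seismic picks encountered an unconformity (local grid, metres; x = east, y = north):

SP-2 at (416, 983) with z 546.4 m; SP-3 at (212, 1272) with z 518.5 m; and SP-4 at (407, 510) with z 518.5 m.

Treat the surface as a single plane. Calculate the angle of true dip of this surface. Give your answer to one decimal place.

Two edge vectors: SP-2→SP-3 = (-204, 289, -27.9), SP-2→SP-4 = (-9, -473, -27.9).
Normal n = (SP-2→SP-3) × (SP-2→SP-4) = (-21259.8, -5440.5, 99093).
So ∂z/∂x = −n_x/n_z = 0.21454 and ∂z/∂y = −n_y/n_z = 0.05490.
Gradient magnitude |∇z| = √(a² + b²) = √(0.04603 + 0.00301) = 0.22146.
True dip = arctan(0.22146) = 12.5°, dipping toward WSW (azimuth ≈ 256°).

12.5°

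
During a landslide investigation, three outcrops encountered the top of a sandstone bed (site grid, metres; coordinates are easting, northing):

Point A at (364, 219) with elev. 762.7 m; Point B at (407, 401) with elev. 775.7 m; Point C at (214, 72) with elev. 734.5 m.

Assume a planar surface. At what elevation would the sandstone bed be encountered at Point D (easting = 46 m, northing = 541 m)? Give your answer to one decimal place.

725.2 m

Two edge vectors: Point A→Point B = (43, 182, 13), Point A→Point C = (-150, -147, -28.2).
Normal n = (Point A→Point B) × (Point A→Point C) = (-3221.4, -737.4, 20979).
So ∂z/∂easting = −n_x/n_z = 0.15355 and ∂z/∂northing = −n_y/n_z = 0.03515.
Intercept c from Point A: 762.7 − 55.89 − 7.70 = 699.11.
At (46, 541): z = 7.1 + 19.0 + 699.11 = 725.2 m.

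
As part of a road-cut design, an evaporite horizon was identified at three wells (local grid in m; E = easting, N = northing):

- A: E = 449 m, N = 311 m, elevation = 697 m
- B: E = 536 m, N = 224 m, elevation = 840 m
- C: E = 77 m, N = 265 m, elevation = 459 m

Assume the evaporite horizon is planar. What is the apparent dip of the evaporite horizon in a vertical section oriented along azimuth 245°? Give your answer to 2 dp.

16.82°

Two edge vectors: A→B = (87, -87, 143), A→C = (-372, -46, -238).
Normal n = (A→B) × (A→C) = (27284, -32490, -36366).
So ∂z/∂E = −n_x/n_z = 0.75026 and ∂z/∂N = −n_y/n_z = −0.89342.
Unit vector along 245° is (sin 245°, cos 245°) = (-0.9063, -0.4226).
Slope in that direction = a·(-0.9063) + b·(-0.4226) = −0.30239.
Apparent dip = arctan|0.30239| = 16.82° (true dip is 49.4°, so apparent ≤ true as expected).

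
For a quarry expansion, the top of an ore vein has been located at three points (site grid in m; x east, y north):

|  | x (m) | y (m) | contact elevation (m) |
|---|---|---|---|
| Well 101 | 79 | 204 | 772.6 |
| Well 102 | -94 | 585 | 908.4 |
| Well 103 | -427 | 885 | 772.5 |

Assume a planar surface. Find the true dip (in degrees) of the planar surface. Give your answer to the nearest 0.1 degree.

Let the plane be z = a·x + b·y + c.
Well 102−Well 101: −173a + 381b = 135.8;  Well 103−Well 101: −506a + 681b = −0.1.
Solving gives a = 1.23402, b = 0.91676.
Gradient magnitude |∇z| = √(a² + b²) = √(1.52280 + 0.84045) = 1.53728.
True dip = arctan(1.53728) = 57.0°, dipping toward SW (azimuth ≈ 233°).

57.0°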